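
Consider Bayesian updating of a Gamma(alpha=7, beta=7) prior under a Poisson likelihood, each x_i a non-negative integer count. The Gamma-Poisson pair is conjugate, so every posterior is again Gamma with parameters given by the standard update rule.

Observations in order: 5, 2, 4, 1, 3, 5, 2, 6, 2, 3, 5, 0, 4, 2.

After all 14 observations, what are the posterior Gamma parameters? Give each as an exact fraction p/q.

obs 1: x=5 → posterior Gamma(12, 8)
obs 2: x=2 → posterior Gamma(14, 9)
obs 3: x=4 → posterior Gamma(18, 10)
obs 4: x=1 → posterior Gamma(19, 11)
obs 5: x=3 → posterior Gamma(22, 12)
obs 6: x=5 → posterior Gamma(27, 13)
obs 7: x=2 → posterior Gamma(29, 14)
obs 8: x=6 → posterior Gamma(35, 15)
obs 9: x=2 → posterior Gamma(37, 16)
obs 10: x=3 → posterior Gamma(40, 17)
obs 11: x=5 → posterior Gamma(45, 18)
obs 12: x=0 → posterior Gamma(45, 19)
obs 13: x=4 → posterior Gamma(49, 20)
obs 14: x=2 → posterior Gamma(51, 21)

alpha=51, beta=21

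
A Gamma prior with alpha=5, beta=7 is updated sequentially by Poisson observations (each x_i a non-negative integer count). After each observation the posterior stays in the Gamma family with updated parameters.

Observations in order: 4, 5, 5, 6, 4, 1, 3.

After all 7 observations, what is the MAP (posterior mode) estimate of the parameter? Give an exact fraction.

16/7

obs 1: x=4 → posterior Gamma(9, 8)
obs 2: x=5 → posterior Gamma(14, 9)
obs 3: x=5 → posterior Gamma(19, 10)
obs 4: x=6 → posterior Gamma(25, 11)
obs 5: x=4 → posterior Gamma(29, 12)
obs 6: x=1 → posterior Gamma(30, 13)
obs 7: x=3 → posterior Gamma(33, 14)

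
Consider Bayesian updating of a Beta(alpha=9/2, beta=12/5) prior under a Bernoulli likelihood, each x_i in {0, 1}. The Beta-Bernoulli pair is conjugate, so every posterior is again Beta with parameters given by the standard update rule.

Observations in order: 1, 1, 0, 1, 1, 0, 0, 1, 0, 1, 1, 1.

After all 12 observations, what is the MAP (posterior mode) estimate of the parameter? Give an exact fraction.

115/169

obs 1: x=1 → posterior Beta(11/2, 12/5)
obs 2: x=1 → posterior Beta(13/2, 12/5)
obs 3: x=0 → posterior Beta(13/2, 17/5)
obs 4: x=1 → posterior Beta(15/2, 17/5)
obs 5: x=1 → posterior Beta(17/2, 17/5)
obs 6: x=0 → posterior Beta(17/2, 22/5)
obs 7: x=0 → posterior Beta(17/2, 27/5)
obs 8: x=1 → posterior Beta(19/2, 27/5)
obs 9: x=0 → posterior Beta(19/2, 32/5)
obs 10: x=1 → posterior Beta(21/2, 32/5)
obs 11: x=1 → posterior Beta(23/2, 32/5)
obs 12: x=1 → posterior Beta(25/2, 32/5)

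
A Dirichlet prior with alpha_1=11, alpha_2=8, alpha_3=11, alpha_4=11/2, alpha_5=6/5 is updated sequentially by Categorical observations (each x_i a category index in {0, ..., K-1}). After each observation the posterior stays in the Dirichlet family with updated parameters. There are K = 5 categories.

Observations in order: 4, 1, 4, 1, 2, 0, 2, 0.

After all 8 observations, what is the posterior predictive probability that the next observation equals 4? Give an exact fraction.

32/447

obs 1: x=4 → posterior Dirichlet(11, 8, 11, 11/2, 11/5)
obs 2: x=1 → posterior Dirichlet(11, 9, 11, 11/2, 11/5)
obs 3: x=4 → posterior Dirichlet(11, 9, 11, 11/2, 16/5)
obs 4: x=1 → posterior Dirichlet(11, 10, 11, 11/2, 16/5)
obs 5: x=2 → posterior Dirichlet(11, 10, 12, 11/2, 16/5)
obs 6: x=0 → posterior Dirichlet(12, 10, 12, 11/2, 16/5)
obs 7: x=2 → posterior Dirichlet(12, 10, 13, 11/2, 16/5)
obs 8: x=0 → posterior Dirichlet(13, 10, 13, 11/2, 16/5)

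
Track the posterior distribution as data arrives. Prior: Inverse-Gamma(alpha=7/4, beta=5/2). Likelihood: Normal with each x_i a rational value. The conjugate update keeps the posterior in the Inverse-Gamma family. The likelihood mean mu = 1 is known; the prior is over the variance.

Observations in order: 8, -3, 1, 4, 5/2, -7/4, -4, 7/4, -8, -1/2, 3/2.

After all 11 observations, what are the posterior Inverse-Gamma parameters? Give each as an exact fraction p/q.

obs 1: x=8 → posterior Inverse-Gamma(9/4, 27)
obs 2: x=-3 → posterior Inverse-Gamma(11/4, 35)
obs 3: x=1 → posterior Inverse-Gamma(13/4, 35)
obs 4: x=4 → posterior Inverse-Gamma(15/4, 79/2)
obs 5: x=5/2 → posterior Inverse-Gamma(17/4, 325/8)
obs 6: x=-7/4 → posterior Inverse-Gamma(19/4, 1421/32)
obs 7: x=-4 → posterior Inverse-Gamma(21/4, 1821/32)
obs 8: x=7/4 → posterior Inverse-Gamma(23/4, 915/16)
obs 9: x=-8 → posterior Inverse-Gamma(25/4, 1563/16)
obs 10: x=-1/2 → posterior Inverse-Gamma(27/4, 1581/16)
obs 11: x=3/2 → posterior Inverse-Gamma(29/4, 1583/16)

alpha=29/4, beta=1583/16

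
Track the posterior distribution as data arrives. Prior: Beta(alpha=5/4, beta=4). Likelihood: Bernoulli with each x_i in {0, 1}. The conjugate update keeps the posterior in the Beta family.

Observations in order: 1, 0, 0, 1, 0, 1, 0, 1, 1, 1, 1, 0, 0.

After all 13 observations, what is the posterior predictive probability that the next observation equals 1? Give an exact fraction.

obs 1: x=1 → posterior Beta(9/4, 4)
obs 2: x=0 → posterior Beta(9/4, 5)
obs 3: x=0 → posterior Beta(9/4, 6)
obs 4: x=1 → posterior Beta(13/4, 6)
obs 5: x=0 → posterior Beta(13/4, 7)
obs 6: x=1 → posterior Beta(17/4, 7)
obs 7: x=0 → posterior Beta(17/4, 8)
obs 8: x=1 → posterior Beta(21/4, 8)
obs 9: x=1 → posterior Beta(25/4, 8)
obs 10: x=1 → posterior Beta(29/4, 8)
obs 11: x=1 → posterior Beta(33/4, 8)
obs 12: x=0 → posterior Beta(33/4, 9)
obs 13: x=0 → posterior Beta(33/4, 10)

33/73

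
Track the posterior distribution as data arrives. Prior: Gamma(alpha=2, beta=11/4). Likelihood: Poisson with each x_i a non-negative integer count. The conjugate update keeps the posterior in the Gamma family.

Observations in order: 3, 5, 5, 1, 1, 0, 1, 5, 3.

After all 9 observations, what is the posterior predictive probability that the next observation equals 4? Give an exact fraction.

obs 1: x=3 → posterior Gamma(5, 15/4)
obs 2: x=5 → posterior Gamma(10, 19/4)
obs 3: x=5 → posterior Gamma(15, 23/4)
obs 4: x=1 → posterior Gamma(16, 27/4)
obs 5: x=1 → posterior Gamma(17, 31/4)
obs 6: x=0 → posterior Gamma(17, 35/4)
obs 7: x=1 → posterior Gamma(18, 39/4)
obs 8: x=5 → posterior Gamma(23, 43/4)
obs 9: x=3 → posterior Gamma(26, 47/4)

20147615858807645155780540314809412353074316193536/187440214896300782248461670678830463887389087759889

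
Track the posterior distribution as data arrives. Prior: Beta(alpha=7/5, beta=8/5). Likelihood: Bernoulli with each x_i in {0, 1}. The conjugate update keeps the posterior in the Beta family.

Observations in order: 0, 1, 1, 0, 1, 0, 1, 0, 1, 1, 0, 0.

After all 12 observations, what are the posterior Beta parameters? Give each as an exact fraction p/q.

alpha=37/5, beta=38/5

obs 1: x=0 → posterior Beta(7/5, 13/5)
obs 2: x=1 → posterior Beta(12/5, 13/5)
obs 3: x=1 → posterior Beta(17/5, 13/5)
obs 4: x=0 → posterior Beta(17/5, 18/5)
obs 5: x=1 → posterior Beta(22/5, 18/5)
obs 6: x=0 → posterior Beta(22/5, 23/5)
obs 7: x=1 → posterior Beta(27/5, 23/5)
obs 8: x=0 → posterior Beta(27/5, 28/5)
obs 9: x=1 → posterior Beta(32/5, 28/5)
obs 10: x=1 → posterior Beta(37/5, 28/5)
obs 11: x=0 → posterior Beta(37/5, 33/5)
obs 12: x=0 → posterior Beta(37/5, 38/5)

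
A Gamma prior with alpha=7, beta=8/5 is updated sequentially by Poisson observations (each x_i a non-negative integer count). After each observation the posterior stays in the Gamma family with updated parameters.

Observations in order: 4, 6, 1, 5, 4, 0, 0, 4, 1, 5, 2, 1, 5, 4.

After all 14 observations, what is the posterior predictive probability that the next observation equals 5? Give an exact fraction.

4627216087137428783848931758270803499755576761057329626687504247489712670424461336128779047665664000000/42679270570465710040456855513448246842178247448163261633421206787733841396034957296003416588301708303929

obs 1: x=4 → posterior Gamma(11, 13/5)
obs 2: x=6 → posterior Gamma(17, 18/5)
obs 3: x=1 → posterior Gamma(18, 23/5)
obs 4: x=5 → posterior Gamma(23, 28/5)
obs 5: x=4 → posterior Gamma(27, 33/5)
obs 6: x=0 → posterior Gamma(27, 38/5)
obs 7: x=0 → posterior Gamma(27, 43/5)
obs 8: x=4 → posterior Gamma(31, 48/5)
obs 9: x=1 → posterior Gamma(32, 53/5)
obs 10: x=5 → posterior Gamma(37, 58/5)
obs 11: x=2 → posterior Gamma(39, 63/5)
obs 12: x=1 → posterior Gamma(40, 68/5)
obs 13: x=5 → posterior Gamma(45, 73/5)
obs 14: x=4 → posterior Gamma(49, 78/5)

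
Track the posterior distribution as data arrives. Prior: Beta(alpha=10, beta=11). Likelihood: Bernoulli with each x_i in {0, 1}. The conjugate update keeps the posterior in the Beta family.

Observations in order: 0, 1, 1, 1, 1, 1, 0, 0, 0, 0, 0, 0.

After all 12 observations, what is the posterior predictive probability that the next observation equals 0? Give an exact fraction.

obs 1: x=0 → posterior Beta(10, 12)
obs 2: x=1 → posterior Beta(11, 12)
obs 3: x=1 → posterior Beta(12, 12)
obs 4: x=1 → posterior Beta(13, 12)
obs 5: x=1 → posterior Beta(14, 12)
obs 6: x=1 → posterior Beta(15, 12)
obs 7: x=0 → posterior Beta(15, 13)
obs 8: x=0 → posterior Beta(15, 14)
obs 9: x=0 → posterior Beta(15, 15)
obs 10: x=0 → posterior Beta(15, 16)
obs 11: x=0 → posterior Beta(15, 17)
obs 12: x=0 → posterior Beta(15, 18)

6/11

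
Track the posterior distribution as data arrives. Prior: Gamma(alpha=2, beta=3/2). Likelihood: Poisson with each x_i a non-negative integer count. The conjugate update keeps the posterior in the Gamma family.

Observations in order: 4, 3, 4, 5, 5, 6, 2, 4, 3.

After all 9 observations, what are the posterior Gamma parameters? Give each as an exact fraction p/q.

obs 1: x=4 → posterior Gamma(6, 5/2)
obs 2: x=3 → posterior Gamma(9, 7/2)
obs 3: x=4 → posterior Gamma(13, 9/2)
obs 4: x=5 → posterior Gamma(18, 11/2)
obs 5: x=5 → posterior Gamma(23, 13/2)
obs 6: x=6 → posterior Gamma(29, 15/2)
obs 7: x=2 → posterior Gamma(31, 17/2)
obs 8: x=4 → posterior Gamma(35, 19/2)
obs 9: x=3 → posterior Gamma(38, 21/2)

alpha=38, beta=21/2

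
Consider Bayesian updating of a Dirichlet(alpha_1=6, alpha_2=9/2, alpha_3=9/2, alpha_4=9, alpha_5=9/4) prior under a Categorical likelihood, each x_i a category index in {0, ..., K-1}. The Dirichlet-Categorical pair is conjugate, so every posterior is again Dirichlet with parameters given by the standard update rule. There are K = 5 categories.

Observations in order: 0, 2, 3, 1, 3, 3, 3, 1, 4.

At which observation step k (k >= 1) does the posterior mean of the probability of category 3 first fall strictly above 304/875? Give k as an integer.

k = 5

obs 1: x=0 → posterior Dirichlet(7, 9/2, 9/2, 9, 9/4)
obs 2: x=2 → posterior Dirichlet(7, 9/2, 11/2, 9, 9/4)
obs 3: x=3 → posterior Dirichlet(7, 9/2, 11/2, 10, 9/4)
obs 4: x=1 → posterior Dirichlet(7, 11/2, 11/2, 10, 9/4)
obs 5: x=3 → posterior Dirichlet(7, 11/2, 11/2, 11, 9/4)
obs 6: x=3 → posterior Dirichlet(7, 11/2, 11/2, 12, 9/4)
obs 7: x=3 → posterior Dirichlet(7, 11/2, 11/2, 13, 9/4)
obs 8: x=1 → posterior Dirichlet(7, 13/2, 11/2, 13, 9/4)
obs 9: x=4 → posterior Dirichlet(7, 13/2, 11/2, 13, 13/4)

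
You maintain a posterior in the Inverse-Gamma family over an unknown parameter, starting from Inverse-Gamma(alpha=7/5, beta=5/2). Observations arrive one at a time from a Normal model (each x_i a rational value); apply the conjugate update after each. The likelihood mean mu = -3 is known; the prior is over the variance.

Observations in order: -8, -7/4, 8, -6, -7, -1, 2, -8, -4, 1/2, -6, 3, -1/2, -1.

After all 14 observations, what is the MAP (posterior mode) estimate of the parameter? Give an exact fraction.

obs 1: x=-8 → posterior Inverse-Gamma(19/10, 15)
obs 2: x=-7/4 → posterior Inverse-Gamma(12/5, 505/32)
obs 3: x=8 → posterior Inverse-Gamma(29/10, 2441/32)
obs 4: x=-6 → posterior Inverse-Gamma(17/5, 2585/32)
obs 5: x=-7 → posterior Inverse-Gamma(39/10, 2841/32)
obs 6: x=-1 → posterior Inverse-Gamma(22/5, 2905/32)
obs 7: x=2 → posterior Inverse-Gamma(49/10, 3305/32)
obs 8: x=-8 → posterior Inverse-Gamma(27/5, 3705/32)
obs 9: x=-4 → posterior Inverse-Gamma(59/10, 3721/32)
obs 10: x=1/2 → posterior Inverse-Gamma(32/5, 3917/32)
obs 11: x=-6 → posterior Inverse-Gamma(69/10, 4061/32)
obs 12: x=3 → posterior Inverse-Gamma(37/5, 4637/32)
obs 13: x=-1/2 → posterior Inverse-Gamma(79/10, 4737/32)
obs 14: x=-1 → posterior Inverse-Gamma(42/5, 4801/32)

24005/1504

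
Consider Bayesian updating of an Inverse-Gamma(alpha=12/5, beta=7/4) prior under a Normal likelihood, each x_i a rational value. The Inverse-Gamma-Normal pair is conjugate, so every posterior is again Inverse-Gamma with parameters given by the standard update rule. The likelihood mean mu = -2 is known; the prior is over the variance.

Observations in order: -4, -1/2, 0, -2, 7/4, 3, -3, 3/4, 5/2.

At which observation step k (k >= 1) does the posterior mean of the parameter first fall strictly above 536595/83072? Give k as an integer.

k = 9

obs 1: x=-4 → posterior Inverse-Gamma(29/10, 15/4)
obs 2: x=-1/2 → posterior Inverse-Gamma(17/5, 39/8)
obs 3: x=0 → posterior Inverse-Gamma(39/10, 55/8)
obs 4: x=-2 → posterior Inverse-Gamma(22/5, 55/8)
obs 5: x=7/4 → posterior Inverse-Gamma(49/10, 445/32)
obs 6: x=3 → posterior Inverse-Gamma(27/5, 845/32)
obs 7: x=-3 → posterior Inverse-Gamma(59/10, 861/32)
obs 8: x=3/4 → posterior Inverse-Gamma(32/5, 491/16)
obs 9: x=5/2 → posterior Inverse-Gamma(69/10, 653/16)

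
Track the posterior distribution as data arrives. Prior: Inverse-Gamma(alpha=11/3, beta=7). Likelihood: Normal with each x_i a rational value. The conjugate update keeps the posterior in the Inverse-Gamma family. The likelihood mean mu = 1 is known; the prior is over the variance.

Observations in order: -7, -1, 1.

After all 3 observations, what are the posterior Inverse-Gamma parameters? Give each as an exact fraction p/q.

obs 1: x=-7 → posterior Inverse-Gamma(25/6, 39)
obs 2: x=-1 → posterior Inverse-Gamma(14/3, 41)
obs 3: x=1 → posterior Inverse-Gamma(31/6, 41)

alpha=31/6, beta=41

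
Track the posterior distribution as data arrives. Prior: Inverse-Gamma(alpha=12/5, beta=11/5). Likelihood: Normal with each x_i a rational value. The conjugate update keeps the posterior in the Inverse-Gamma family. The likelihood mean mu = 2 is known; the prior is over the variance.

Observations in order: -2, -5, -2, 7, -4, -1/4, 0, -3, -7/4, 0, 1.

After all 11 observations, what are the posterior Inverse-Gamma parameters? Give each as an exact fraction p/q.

obs 1: x=-2 → posterior Inverse-Gamma(29/10, 51/5)
obs 2: x=-5 → posterior Inverse-Gamma(17/5, 347/10)
obs 3: x=-2 → posterior Inverse-Gamma(39/10, 427/10)
obs 4: x=7 → posterior Inverse-Gamma(22/5, 276/5)
obs 5: x=-4 → posterior Inverse-Gamma(49/10, 366/5)
obs 6: x=-1/4 → posterior Inverse-Gamma(27/5, 12117/160)
obs 7: x=0 → posterior Inverse-Gamma(59/10, 12437/160)
obs 8: x=-3 → posterior Inverse-Gamma(32/5, 14437/160)
obs 9: x=-7/4 → posterior Inverse-Gamma(69/10, 7781/80)
obs 10: x=0 → posterior Inverse-Gamma(37/5, 7941/80)
obs 11: x=1 → posterior Inverse-Gamma(79/10, 7981/80)

alpha=79/10, beta=7981/80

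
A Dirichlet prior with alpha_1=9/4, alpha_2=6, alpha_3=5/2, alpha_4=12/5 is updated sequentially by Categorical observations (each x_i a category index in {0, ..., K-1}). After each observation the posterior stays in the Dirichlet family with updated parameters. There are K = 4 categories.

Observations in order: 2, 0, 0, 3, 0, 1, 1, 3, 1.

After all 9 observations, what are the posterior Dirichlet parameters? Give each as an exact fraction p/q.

alpha_1=21/4, alpha_2=9, alpha_3=7/2, alpha_4=22/5

obs 1: x=2 → posterior Dirichlet(9/4, 6, 7/2, 12/5)
obs 2: x=0 → posterior Dirichlet(13/4, 6, 7/2, 12/5)
obs 3: x=0 → posterior Dirichlet(17/4, 6, 7/2, 12/5)
obs 4: x=3 → posterior Dirichlet(17/4, 6, 7/2, 17/5)
obs 5: x=0 → posterior Dirichlet(21/4, 6, 7/2, 17/5)
obs 6: x=1 → posterior Dirichlet(21/4, 7, 7/2, 17/5)
obs 7: x=1 → posterior Dirichlet(21/4, 8, 7/2, 17/5)
obs 8: x=3 → posterior Dirichlet(21/4, 8, 7/2, 22/5)
obs 9: x=1 → posterior Dirichlet(21/4, 9, 7/2, 22/5)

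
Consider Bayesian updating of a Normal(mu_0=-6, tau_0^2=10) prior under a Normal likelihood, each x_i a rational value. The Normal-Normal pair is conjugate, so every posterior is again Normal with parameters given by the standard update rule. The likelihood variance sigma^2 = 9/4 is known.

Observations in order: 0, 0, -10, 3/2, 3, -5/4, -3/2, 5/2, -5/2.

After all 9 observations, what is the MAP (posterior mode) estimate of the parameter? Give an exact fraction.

obs 1: x=0 → posterior Normal(-54/49, 90/49)
obs 2: x=0 → posterior Normal(-54/89, 90/89)
obs 3: x=-10 → posterior Normal(-454/129, 30/43)
obs 4: x=3/2 → posterior Normal(-394/169, 90/169)
obs 5: x=3 → posterior Normal(-274/209, 90/209)
obs 6: x=-5/4 → posterior Normal(-108/83, 30/83)
obs 7: x=-3/2 → posterior Normal(-384/289, 90/289)
obs 8: x=5/2 → posterior Normal(-284/329, 90/329)
obs 9: x=-5/2 → posterior Normal(-128/123, 10/41)

-128/123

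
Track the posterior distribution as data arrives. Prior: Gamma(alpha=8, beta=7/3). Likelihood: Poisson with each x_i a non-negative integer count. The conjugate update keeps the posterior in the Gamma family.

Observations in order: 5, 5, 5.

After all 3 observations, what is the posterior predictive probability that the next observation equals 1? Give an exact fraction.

341671450842764955872158285824/4898762930960846817716295277921

obs 1: x=5 → posterior Gamma(13, 10/3)
obs 2: x=5 → posterior Gamma(18, 13/3)
obs 3: x=5 → posterior Gamma(23, 16/3)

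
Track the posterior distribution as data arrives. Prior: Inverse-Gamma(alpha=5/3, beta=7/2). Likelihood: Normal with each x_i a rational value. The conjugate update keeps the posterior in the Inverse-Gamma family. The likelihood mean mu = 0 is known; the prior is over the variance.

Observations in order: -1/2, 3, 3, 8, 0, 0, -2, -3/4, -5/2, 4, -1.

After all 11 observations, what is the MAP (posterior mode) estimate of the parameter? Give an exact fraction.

obs 1: x=-1/2 → posterior Inverse-Gamma(13/6, 29/8)
obs 2: x=3 → posterior Inverse-Gamma(8/3, 65/8)
obs 3: x=3 → posterior Inverse-Gamma(19/6, 101/8)
obs 4: x=8 → posterior Inverse-Gamma(11/3, 357/8)
obs 5: x=0 → posterior Inverse-Gamma(25/6, 357/8)
obs 6: x=0 → posterior Inverse-Gamma(14/3, 357/8)
obs 7: x=-2 → posterior Inverse-Gamma(31/6, 373/8)
obs 8: x=-3/4 → posterior Inverse-Gamma(17/3, 1501/32)
obs 9: x=-5/2 → posterior Inverse-Gamma(37/6, 1601/32)
obs 10: x=4 → posterior Inverse-Gamma(20/3, 1857/32)
obs 11: x=-1 → posterior Inverse-Gamma(43/6, 1873/32)

5619/784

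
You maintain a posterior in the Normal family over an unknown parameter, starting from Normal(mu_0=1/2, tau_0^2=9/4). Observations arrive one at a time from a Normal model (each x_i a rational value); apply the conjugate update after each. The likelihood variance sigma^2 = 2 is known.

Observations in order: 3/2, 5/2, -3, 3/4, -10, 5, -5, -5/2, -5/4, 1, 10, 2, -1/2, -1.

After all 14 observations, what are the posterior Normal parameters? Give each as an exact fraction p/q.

mu_0=-1/268, tau_0^2=9/67

obs 1: x=3/2 → posterior Normal(35/34, 18/17)
obs 2: x=5/2 → posterior Normal(20/13, 9/13)
obs 3: x=-3 → posterior Normal(13/35, 18/35)
obs 4: x=3/4 → posterior Normal(79/176, 9/22)
obs 5: x=-10 → posterior Normal(-281/212, 18/53)
obs 6: x=5 → posterior Normal(-101/248, 9/31)
obs 7: x=-5 → posterior Normal(-281/284, 18/71)
obs 8: x=-5/2 → posterior Normal(-371/320, 9/40)
obs 9: x=-5/4 → posterior Normal(-104/89, 18/89)
obs 10: x=1 → posterior Normal(-95/98, 9/49)
obs 11: x=10 → posterior Normal(-5/107, 18/107)
obs 12: x=2 → posterior Normal(13/116, 9/58)
obs 13: x=-1/2 → posterior Normal(17/250, 18/125)
obs 14: x=-1 → posterior Normal(-1/268, 9/67)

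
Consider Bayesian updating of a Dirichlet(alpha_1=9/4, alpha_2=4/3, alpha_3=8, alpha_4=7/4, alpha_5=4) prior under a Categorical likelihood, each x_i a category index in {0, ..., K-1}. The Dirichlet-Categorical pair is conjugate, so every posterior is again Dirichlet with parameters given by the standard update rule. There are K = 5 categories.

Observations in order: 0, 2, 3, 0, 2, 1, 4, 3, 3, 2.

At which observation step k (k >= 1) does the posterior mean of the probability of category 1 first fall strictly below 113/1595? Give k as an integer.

k = 2

obs 1: x=0 → posterior Dirichlet(13/4, 4/3, 8, 7/4, 4)
obs 2: x=2 → posterior Dirichlet(13/4, 4/3, 9, 7/4, 4)
obs 3: x=3 → posterior Dirichlet(13/4, 4/3, 9, 11/4, 4)
obs 4: x=0 → posterior Dirichlet(17/4, 4/3, 9, 11/4, 4)
obs 5: x=2 → posterior Dirichlet(17/4, 4/3, 10, 11/4, 4)
obs 6: x=1 → posterior Dirichlet(17/4, 7/3, 10, 11/4, 4)
obs 7: x=4 → posterior Dirichlet(17/4, 7/3, 10, 11/4, 5)
obs 8: x=3 → posterior Dirichlet(17/4, 7/3, 10, 15/4, 5)
obs 9: x=3 → posterior Dirichlet(17/4, 7/3, 10, 19/4, 5)
obs 10: x=2 → posterior Dirichlet(17/4, 7/3, 11, 19/4, 5)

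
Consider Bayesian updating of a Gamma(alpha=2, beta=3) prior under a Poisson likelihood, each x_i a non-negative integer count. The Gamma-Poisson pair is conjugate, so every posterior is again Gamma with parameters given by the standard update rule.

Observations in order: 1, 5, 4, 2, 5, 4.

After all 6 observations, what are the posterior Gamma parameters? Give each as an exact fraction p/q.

obs 1: x=1 → posterior Gamma(3, 4)
obs 2: x=5 → posterior Gamma(8, 5)
obs 3: x=4 → posterior Gamma(12, 6)
obs 4: x=2 → posterior Gamma(14, 7)
obs 5: x=5 → posterior Gamma(19, 8)
obs 6: x=4 → posterior Gamma(23, 9)

alpha=23, beta=9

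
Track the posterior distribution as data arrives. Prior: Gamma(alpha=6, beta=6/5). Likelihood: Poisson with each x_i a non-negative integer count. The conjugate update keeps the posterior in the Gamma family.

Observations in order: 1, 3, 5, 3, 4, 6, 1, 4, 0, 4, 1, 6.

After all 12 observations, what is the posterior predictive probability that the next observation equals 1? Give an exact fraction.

obs 1: x=1 → posterior Gamma(7, 11/5)
obs 2: x=3 → posterior Gamma(10, 16/5)
obs 3: x=5 → posterior Gamma(15, 21/5)
obs 4: x=3 → posterior Gamma(18, 26/5)
obs 5: x=4 → posterior Gamma(22, 31/5)
obs 6: x=6 → posterior Gamma(28, 36/5)
obs 7: x=1 → posterior Gamma(29, 41/5)
obs 8: x=4 → posterior Gamma(33, 46/5)
obs 9: x=0 → posterior Gamma(33, 51/5)
obs 10: x=4 → posterior Gamma(37, 56/5)
obs 11: x=1 → posterior Gamma(38, 61/5)
obs 12: x=6 → posterior Gamma(44, 66/5)

25255492656044083522974163340544032157642556345254030181352621913498728089434193920/202593586297473420339433781854835798243386530068019028624983093558347936097633274151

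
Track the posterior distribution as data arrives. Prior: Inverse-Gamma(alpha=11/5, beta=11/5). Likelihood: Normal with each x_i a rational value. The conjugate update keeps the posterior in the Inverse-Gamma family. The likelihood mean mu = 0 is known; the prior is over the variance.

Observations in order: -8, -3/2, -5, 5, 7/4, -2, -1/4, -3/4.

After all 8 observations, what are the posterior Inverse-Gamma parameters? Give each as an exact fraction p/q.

obs 1: x=-8 → posterior Inverse-Gamma(27/10, 171/5)
obs 2: x=-3/2 → posterior Inverse-Gamma(16/5, 1413/40)
obs 3: x=-5 → posterior Inverse-Gamma(37/10, 1913/40)
obs 4: x=5 → posterior Inverse-Gamma(21/5, 2413/40)
obs 5: x=7/4 → posterior Inverse-Gamma(47/10, 9897/160)
obs 6: x=-2 → posterior Inverse-Gamma(26/5, 10217/160)
obs 7: x=-1/4 → posterior Inverse-Gamma(57/10, 5111/80)
obs 8: x=-3/4 → posterior Inverse-Gamma(31/5, 10267/160)

alpha=31/5, beta=10267/160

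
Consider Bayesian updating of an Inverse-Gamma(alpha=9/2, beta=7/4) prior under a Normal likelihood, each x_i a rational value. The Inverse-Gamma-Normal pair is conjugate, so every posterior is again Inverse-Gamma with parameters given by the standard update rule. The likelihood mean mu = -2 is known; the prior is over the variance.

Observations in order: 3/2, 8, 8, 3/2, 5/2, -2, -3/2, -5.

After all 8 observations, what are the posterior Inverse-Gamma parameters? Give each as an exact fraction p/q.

obs 1: x=3/2 → posterior Inverse-Gamma(5, 63/8)
obs 2: x=8 → posterior Inverse-Gamma(11/2, 463/8)
obs 3: x=8 → posterior Inverse-Gamma(6, 863/8)
obs 4: x=3/2 → posterior Inverse-Gamma(13/2, 114)
obs 5: x=5/2 → posterior Inverse-Gamma(7, 993/8)
obs 6: x=-2 → posterior Inverse-Gamma(15/2, 993/8)
obs 7: x=-3/2 → posterior Inverse-Gamma(8, 497/4)
obs 8: x=-5 → posterior Inverse-Gamma(17/2, 515/4)

alpha=17/2, beta=515/4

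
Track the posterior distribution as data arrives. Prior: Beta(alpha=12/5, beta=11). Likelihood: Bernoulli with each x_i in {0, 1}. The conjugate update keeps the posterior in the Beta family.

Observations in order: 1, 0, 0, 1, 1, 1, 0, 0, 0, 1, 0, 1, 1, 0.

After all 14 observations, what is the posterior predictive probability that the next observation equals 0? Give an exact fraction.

obs 1: x=1 → posterior Beta(17/5, 11)
obs 2: x=0 → posterior Beta(17/5, 12)
obs 3: x=0 → posterior Beta(17/5, 13)
obs 4: x=1 → posterior Beta(22/5, 13)
obs 5: x=1 → posterior Beta(27/5, 13)
obs 6: x=1 → posterior Beta(32/5, 13)
obs 7: x=0 → posterior Beta(32/5, 14)
obs 8: x=0 → posterior Beta(32/5, 15)
obs 9: x=0 → posterior Beta(32/5, 16)
obs 10: x=1 → posterior Beta(37/5, 16)
obs 11: x=0 → posterior Beta(37/5, 17)
obs 12: x=1 → posterior Beta(42/5, 17)
obs 13: x=1 → posterior Beta(47/5, 17)
obs 14: x=0 → posterior Beta(47/5, 18)

90/137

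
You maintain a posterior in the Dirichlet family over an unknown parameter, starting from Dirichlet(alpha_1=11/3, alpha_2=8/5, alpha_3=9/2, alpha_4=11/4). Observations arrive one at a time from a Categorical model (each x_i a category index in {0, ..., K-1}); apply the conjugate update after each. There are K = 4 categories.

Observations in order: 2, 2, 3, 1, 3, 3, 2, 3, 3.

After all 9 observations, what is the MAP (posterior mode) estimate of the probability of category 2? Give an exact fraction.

obs 1: x=2 → posterior Dirichlet(11/3, 8/5, 11/2, 11/4)
obs 2: x=2 → posterior Dirichlet(11/3, 8/5, 13/2, 11/4)
obs 3: x=3 → posterior Dirichlet(11/3, 8/5, 13/2, 15/4)
obs 4: x=1 → posterior Dirichlet(11/3, 13/5, 13/2, 15/4)
obs 5: x=3 → posterior Dirichlet(11/3, 13/5, 13/2, 19/4)
obs 6: x=3 → posterior Dirichlet(11/3, 13/5, 13/2, 23/4)
obs 7: x=2 → posterior Dirichlet(11/3, 13/5, 15/2, 23/4)
obs 8: x=3 → posterior Dirichlet(11/3, 13/5, 15/2, 27/4)
obs 9: x=3 → posterior Dirichlet(11/3, 13/5, 15/2, 31/4)

390/1051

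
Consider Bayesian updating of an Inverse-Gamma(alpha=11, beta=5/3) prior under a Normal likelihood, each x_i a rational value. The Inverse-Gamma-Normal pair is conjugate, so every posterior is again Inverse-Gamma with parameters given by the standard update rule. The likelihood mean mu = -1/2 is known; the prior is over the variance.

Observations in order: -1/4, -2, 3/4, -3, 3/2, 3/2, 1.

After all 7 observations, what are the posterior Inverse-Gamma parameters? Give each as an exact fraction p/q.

alpha=29/2, beta=569/48

obs 1: x=-1/4 → posterior Inverse-Gamma(23/2, 163/96)
obs 2: x=-2 → posterior Inverse-Gamma(12, 271/96)
obs 3: x=3/4 → posterior Inverse-Gamma(25/2, 173/48)
obs 4: x=-3 → posterior Inverse-Gamma(13, 323/48)
obs 5: x=3/2 → posterior Inverse-Gamma(27/2, 419/48)
obs 6: x=3/2 → posterior Inverse-Gamma(14, 515/48)
obs 7: x=1 → posterior Inverse-Gamma(29/2, 569/48)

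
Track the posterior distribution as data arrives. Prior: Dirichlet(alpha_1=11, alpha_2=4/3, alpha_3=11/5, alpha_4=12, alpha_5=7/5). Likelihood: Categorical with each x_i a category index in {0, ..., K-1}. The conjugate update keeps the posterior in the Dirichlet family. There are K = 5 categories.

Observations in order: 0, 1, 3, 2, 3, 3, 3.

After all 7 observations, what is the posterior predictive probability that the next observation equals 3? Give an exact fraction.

60/131

obs 1: x=0 → posterior Dirichlet(12, 4/3, 11/5, 12, 7/5)
obs 2: x=1 → posterior Dirichlet(12, 7/3, 11/5, 12, 7/5)
obs 3: x=3 → posterior Dirichlet(12, 7/3, 11/5, 13, 7/5)
obs 4: x=2 → posterior Dirichlet(12, 7/3, 16/5, 13, 7/5)
obs 5: x=3 → posterior Dirichlet(12, 7/3, 16/5, 14, 7/5)
obs 6: x=3 → posterior Dirichlet(12, 7/3, 16/5, 15, 7/5)
obs 7: x=3 → posterior Dirichlet(12, 7/3, 16/5, 16, 7/5)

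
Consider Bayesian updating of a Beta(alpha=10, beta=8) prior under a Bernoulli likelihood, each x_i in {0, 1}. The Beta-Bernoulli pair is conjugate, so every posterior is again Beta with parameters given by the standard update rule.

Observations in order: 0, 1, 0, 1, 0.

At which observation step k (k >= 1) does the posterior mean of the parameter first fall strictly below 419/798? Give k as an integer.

obs 1: x=0 → posterior Beta(10, 9)
obs 2: x=1 → posterior Beta(11, 9)
obs 3: x=0 → posterior Beta(11, 10)
obs 4: x=1 → posterior Beta(12, 10)
obs 5: x=0 → posterior Beta(12, 11)

k = 3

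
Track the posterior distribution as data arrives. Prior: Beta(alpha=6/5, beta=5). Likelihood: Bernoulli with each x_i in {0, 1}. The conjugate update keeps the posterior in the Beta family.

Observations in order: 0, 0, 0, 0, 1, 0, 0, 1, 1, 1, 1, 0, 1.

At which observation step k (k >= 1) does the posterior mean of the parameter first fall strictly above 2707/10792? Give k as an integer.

k = 9

obs 1: x=0 → posterior Beta(6/5, 6)
obs 2: x=0 → posterior Beta(6/5, 7)
obs 3: x=0 → posterior Beta(6/5, 8)
obs 4: x=0 → posterior Beta(6/5, 9)
obs 5: x=1 → posterior Beta(11/5, 9)
obs 6: x=0 → posterior Beta(11/5, 10)
obs 7: x=0 → posterior Beta(11/5, 11)
obs 8: x=1 → posterior Beta(16/5, 11)
obs 9: x=1 → posterior Beta(21/5, 11)
obs 10: x=1 → posterior Beta(26/5, 11)
obs 11: x=1 → posterior Beta(31/5, 11)
obs 12: x=0 → posterior Beta(31/5, 12)
obs 13: x=1 → posterior Beta(36/5, 12)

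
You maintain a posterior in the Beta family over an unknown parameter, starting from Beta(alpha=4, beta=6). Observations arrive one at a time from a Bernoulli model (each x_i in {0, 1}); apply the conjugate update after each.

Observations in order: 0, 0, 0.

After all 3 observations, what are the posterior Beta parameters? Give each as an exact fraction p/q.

alpha=4, beta=9

obs 1: x=0 → posterior Beta(4, 7)
obs 2: x=0 → posterior Beta(4, 8)
obs 3: x=0 → posterior Beta(4, 9)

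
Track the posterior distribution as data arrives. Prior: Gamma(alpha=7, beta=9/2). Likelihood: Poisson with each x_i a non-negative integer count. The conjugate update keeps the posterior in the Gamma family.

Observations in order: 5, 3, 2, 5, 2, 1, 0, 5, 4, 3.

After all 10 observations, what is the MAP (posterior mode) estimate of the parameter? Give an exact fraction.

72/29

obs 1: x=5 → posterior Gamma(12, 11/2)
obs 2: x=3 → posterior Gamma(15, 13/2)
obs 3: x=2 → posterior Gamma(17, 15/2)
obs 4: x=5 → posterior Gamma(22, 17/2)
obs 5: x=2 → posterior Gamma(24, 19/2)
obs 6: x=1 → posterior Gamma(25, 21/2)
obs 7: x=0 → posterior Gamma(25, 23/2)
obs 8: x=5 → posterior Gamma(30, 25/2)
obs 9: x=4 → posterior Gamma(34, 27/2)
obs 10: x=3 → posterior Gamma(37, 29/2)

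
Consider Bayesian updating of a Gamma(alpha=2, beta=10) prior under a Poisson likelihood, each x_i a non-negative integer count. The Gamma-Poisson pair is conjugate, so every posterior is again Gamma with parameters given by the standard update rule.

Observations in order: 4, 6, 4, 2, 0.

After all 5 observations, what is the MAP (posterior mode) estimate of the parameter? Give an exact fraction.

obs 1: x=4 → posterior Gamma(6, 11)
obs 2: x=6 → posterior Gamma(12, 12)
obs 3: x=4 → posterior Gamma(16, 13)
obs 4: x=2 → posterior Gamma(18, 14)
obs 5: x=0 → posterior Gamma(18, 15)

17/15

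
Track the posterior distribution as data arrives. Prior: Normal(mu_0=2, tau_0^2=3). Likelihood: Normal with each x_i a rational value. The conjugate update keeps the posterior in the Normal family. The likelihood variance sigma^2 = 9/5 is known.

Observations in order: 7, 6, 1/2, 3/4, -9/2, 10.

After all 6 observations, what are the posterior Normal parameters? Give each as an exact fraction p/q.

mu_0=419/132, tau_0^2=3/11

obs 1: x=7 → posterior Normal(41/8, 9/8)
obs 2: x=6 → posterior Normal(71/13, 9/13)
obs 3: x=1/2 → posterior Normal(49/12, 1/2)
obs 4: x=3/4 → posterior Normal(309/92, 9/23)
obs 5: x=-9/2 → posterior Normal(219/112, 9/28)
obs 6: x=10 → posterior Normal(419/132, 3/11)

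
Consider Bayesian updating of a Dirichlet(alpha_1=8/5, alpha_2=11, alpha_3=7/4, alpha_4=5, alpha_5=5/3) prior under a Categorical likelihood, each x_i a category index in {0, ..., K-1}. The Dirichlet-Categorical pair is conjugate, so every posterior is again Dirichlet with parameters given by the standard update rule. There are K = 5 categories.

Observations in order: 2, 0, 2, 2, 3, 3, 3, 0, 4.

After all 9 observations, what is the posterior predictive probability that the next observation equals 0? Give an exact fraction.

obs 1: x=2 → posterior Dirichlet(8/5, 11, 11/4, 5, 5/3)
obs 2: x=0 → posterior Dirichlet(13/5, 11, 11/4, 5, 5/3)
obs 3: x=2 → posterior Dirichlet(13/5, 11, 15/4, 5, 5/3)
obs 4: x=2 → posterior Dirichlet(13/5, 11, 19/4, 5, 5/3)
obs 5: x=3 → posterior Dirichlet(13/5, 11, 19/4, 6, 5/3)
obs 6: x=3 → posterior Dirichlet(13/5, 11, 19/4, 7, 5/3)
obs 7: x=3 → posterior Dirichlet(13/5, 11, 19/4, 8, 5/3)
obs 8: x=0 → posterior Dirichlet(18/5, 11, 19/4, 8, 5/3)
obs 9: x=4 → posterior Dirichlet(18/5, 11, 19/4, 8, 8/3)

216/1801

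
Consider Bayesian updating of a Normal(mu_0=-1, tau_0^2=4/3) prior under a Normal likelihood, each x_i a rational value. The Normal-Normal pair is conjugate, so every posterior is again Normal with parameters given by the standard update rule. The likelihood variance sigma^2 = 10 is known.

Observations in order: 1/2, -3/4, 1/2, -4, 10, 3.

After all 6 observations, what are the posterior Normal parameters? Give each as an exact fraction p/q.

mu_0=7/54, tau_0^2=20/27

obs 1: x=1/2 → posterior Normal(-14/17, 20/17)
obs 2: x=-3/4 → posterior Normal(-31/38, 20/19)
obs 3: x=1/2 → posterior Normal(-29/42, 20/21)
obs 4: x=-4 → posterior Normal(-45/46, 20/23)
obs 5: x=10 → posterior Normal(-1/10, 4/5)
obs 6: x=3 → posterior Normal(7/54, 20/27)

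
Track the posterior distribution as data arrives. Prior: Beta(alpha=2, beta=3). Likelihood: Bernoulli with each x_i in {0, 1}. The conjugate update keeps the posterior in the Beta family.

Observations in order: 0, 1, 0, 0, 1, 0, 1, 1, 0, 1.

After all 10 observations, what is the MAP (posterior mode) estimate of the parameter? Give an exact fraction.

6/13

obs 1: x=0 → posterior Beta(2, 4)
obs 2: x=1 → posterior Beta(3, 4)
obs 3: x=0 → posterior Beta(3, 5)
obs 4: x=0 → posterior Beta(3, 6)
obs 5: x=1 → posterior Beta(4, 6)
obs 6: x=0 → posterior Beta(4, 7)
obs 7: x=1 → posterior Beta(5, 7)
obs 8: x=1 → posterior Beta(6, 7)
obs 9: x=0 → posterior Beta(6, 8)
obs 10: x=1 → posterior Beta(7, 8)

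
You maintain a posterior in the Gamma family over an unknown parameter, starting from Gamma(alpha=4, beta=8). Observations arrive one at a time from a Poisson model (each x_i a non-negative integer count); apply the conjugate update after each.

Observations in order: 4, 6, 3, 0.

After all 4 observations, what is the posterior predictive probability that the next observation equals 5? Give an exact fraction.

obs 1: x=4 → posterior Gamma(8, 9)
obs 2: x=6 → posterior Gamma(14, 10)
obs 3: x=3 → posterior Gamma(17, 11)
obs 4: x=0 → posterior Gamma(17, 12)

45146517411061152350208/3211838877954855105157369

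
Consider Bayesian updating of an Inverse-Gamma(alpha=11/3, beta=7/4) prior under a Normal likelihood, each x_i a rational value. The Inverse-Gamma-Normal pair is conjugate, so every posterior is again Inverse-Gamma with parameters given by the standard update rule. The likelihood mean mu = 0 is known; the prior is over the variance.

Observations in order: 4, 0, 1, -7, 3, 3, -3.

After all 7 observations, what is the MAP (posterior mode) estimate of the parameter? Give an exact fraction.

obs 1: x=4 → posterior Inverse-Gamma(25/6, 39/4)
obs 2: x=0 → posterior Inverse-Gamma(14/3, 39/4)
obs 3: x=1 → posterior Inverse-Gamma(31/6, 41/4)
obs 4: x=-7 → posterior Inverse-Gamma(17/3, 139/4)
obs 5: x=3 → posterior Inverse-Gamma(37/6, 157/4)
obs 6: x=3 → posterior Inverse-Gamma(20/3, 175/4)
obs 7: x=-3 → posterior Inverse-Gamma(43/6, 193/4)

579/98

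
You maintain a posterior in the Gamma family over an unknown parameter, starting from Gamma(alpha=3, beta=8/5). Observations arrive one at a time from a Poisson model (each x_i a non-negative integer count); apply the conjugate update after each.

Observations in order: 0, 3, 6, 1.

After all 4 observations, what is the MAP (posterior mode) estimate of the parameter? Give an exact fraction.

15/7

obs 1: x=0 → posterior Gamma(3, 13/5)
obs 2: x=3 → posterior Gamma(6, 18/5)
obs 3: x=6 → posterior Gamma(12, 23/5)
obs 4: x=1 → posterior Gamma(13, 28/5)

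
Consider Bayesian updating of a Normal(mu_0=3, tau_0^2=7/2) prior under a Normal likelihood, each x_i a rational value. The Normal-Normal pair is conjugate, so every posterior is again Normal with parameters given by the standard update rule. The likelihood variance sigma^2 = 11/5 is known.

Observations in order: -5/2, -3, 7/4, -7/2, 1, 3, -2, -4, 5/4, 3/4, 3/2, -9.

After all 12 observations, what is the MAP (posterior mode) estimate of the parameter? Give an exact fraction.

obs 1: x=-5/2 → posterior Normal(-43/114, 77/57)
obs 2: x=-3 → posterior Normal(-11/8, 77/92)
obs 3: x=7/4 → posterior Normal(-261/508, 77/127)
obs 4: x=-7/2 → posterior Normal(-751/648, 77/162)
obs 5: x=1 → posterior Normal(-611/788, 77/197)
obs 6: x=3 → posterior Normal(-191/928, 77/232)
obs 7: x=-2 → posterior Normal(-157/356, 77/267)
obs 8: x=-4 → posterior Normal(-1031/1208, 77/302)
obs 9: x=5/4 → posterior Normal(-214/337, 77/337)
obs 10: x=3/4 → posterior Normal(-751/1488, 77/372)
obs 11: x=3/2 → posterior Normal(-541/1628, 7/37)
obs 12: x=-9 → posterior Normal(-1801/1768, 77/442)

-1801/1768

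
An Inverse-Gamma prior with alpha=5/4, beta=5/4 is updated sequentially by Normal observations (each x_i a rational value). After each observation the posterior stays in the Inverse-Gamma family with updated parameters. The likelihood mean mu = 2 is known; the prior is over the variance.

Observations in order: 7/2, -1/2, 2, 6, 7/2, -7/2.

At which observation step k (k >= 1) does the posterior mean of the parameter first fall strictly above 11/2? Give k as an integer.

obs 1: x=7/2 → posterior Inverse-Gamma(7/4, 19/8)
obs 2: x=-1/2 → posterior Inverse-Gamma(9/4, 11/2)
obs 3: x=2 → posterior Inverse-Gamma(11/4, 11/2)
obs 4: x=6 → posterior Inverse-Gamma(13/4, 27/2)
obs 5: x=7/2 → posterior Inverse-Gamma(15/4, 117/8)
obs 6: x=-7/2 → posterior Inverse-Gamma(17/4, 119/4)

k = 4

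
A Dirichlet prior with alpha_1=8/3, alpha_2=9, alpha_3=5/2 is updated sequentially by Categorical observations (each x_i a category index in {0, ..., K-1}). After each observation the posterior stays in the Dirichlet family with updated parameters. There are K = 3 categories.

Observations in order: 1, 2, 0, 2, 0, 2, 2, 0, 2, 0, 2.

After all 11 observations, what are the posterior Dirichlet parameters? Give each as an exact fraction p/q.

alpha_1=20/3, alpha_2=10, alpha_3=17/2

obs 1: x=1 → posterior Dirichlet(8/3, 10, 5/2)
obs 2: x=2 → posterior Dirichlet(8/3, 10, 7/2)
obs 3: x=0 → posterior Dirichlet(11/3, 10, 7/2)
obs 4: x=2 → posterior Dirichlet(11/3, 10, 9/2)
obs 5: x=0 → posterior Dirichlet(14/3, 10, 9/2)
obs 6: x=2 → posterior Dirichlet(14/3, 10, 11/2)
obs 7: x=2 → posterior Dirichlet(14/3, 10, 13/2)
obs 8: x=0 → posterior Dirichlet(17/3, 10, 13/2)
obs 9: x=2 → posterior Dirichlet(17/3, 10, 15/2)
obs 10: x=0 → posterior Dirichlet(20/3, 10, 15/2)
obs 11: x=2 → posterior Dirichlet(20/3, 10, 17/2)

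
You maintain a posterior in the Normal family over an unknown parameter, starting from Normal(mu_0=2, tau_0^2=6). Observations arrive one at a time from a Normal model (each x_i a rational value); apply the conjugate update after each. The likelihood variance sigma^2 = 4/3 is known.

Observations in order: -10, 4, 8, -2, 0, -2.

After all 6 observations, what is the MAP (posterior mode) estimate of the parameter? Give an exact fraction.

obs 1: x=-10 → posterior Normal(-86/11, 12/11)
obs 2: x=4 → posterior Normal(-5/2, 3/5)
obs 3: x=8 → posterior Normal(22/29, 12/29)
obs 4: x=-2 → posterior Normal(2/19, 6/19)
obs 5: x=0 → posterior Normal(4/47, 12/47)
obs 6: x=-2 → posterior Normal(-1/4, 3/14)

-1/4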